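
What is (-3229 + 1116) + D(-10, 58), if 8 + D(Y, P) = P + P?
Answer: -2005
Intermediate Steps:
D(Y, P) = -8 + 2*P (D(Y, P) = -8 + (P + P) = -8 + 2*P)
(-3229 + 1116) + D(-10, 58) = (-3229 + 1116) + (-8 + 2*58) = -2113 + (-8 + 116) = -2113 + 108 = -2005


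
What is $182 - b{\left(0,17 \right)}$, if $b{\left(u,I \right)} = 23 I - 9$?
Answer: $-200$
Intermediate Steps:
$b{\left(u,I \right)} = -9 + 23 I$
$182 - b{\left(0,17 \right)} = 182 - \left(-9 + 23 \cdot 17\right) = 182 - \left(-9 + 391\right) = 182 - 382 = -200$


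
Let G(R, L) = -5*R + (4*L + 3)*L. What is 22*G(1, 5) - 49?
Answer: 2371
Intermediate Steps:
G(R, L) = -5*R + L*(3 + 4*L) (G(R, L) = -5*R + (3 + 4*L)*L = -5*R + L*(3 + 4*L))
22*G(1, 5) - 49 = 22*(-5*1 + 3*5 + 4*5**2) - 49 = 22*(-5 + 15 + 4*25) - 49 = 22*(-5 + 15 + 100) - 49 = 22*110 - 49 = 2420 - 49 = 2371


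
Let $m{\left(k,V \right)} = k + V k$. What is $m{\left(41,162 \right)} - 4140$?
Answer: $2543$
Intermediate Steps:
$m{\left(41,162 \right)} - 4140 = 41 \left(1 + 162\right) - 4140 = 41 \cdot 163 - 4140 = 6683 - 4140 = 2543$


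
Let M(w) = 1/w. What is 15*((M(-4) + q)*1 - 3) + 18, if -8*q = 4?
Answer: -153/4 ≈ -38.250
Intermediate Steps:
q = -1/2 (q = -1/8*4 = -1/2 ≈ -0.50000)
15*((M(-4) + q)*1 - 3) + 18 = 15*((1/(-4) - 1/2)*1 - 3) + 18 = 15*((-1/4 - 1/2)*1 - 3) + 18 = 15*(-3/4*1 - 3) + 18 = 15*(-3/4 - 3) + 18 = 15*(-15/4) + 18 = -225/4 + 18 = -153/4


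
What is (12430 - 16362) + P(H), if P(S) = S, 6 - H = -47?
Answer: -3879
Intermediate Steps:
H = 53 (H = 6 - 1*(-47) = 6 + 47 = 53)
(12430 - 16362) + P(H) = (12430 - 16362) + 53 = -3932 + 53 = -3879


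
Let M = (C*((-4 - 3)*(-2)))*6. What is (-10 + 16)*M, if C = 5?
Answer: 2520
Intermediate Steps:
M = 420 (M = (5*((-4 - 3)*(-2)))*6 = (5*(-7*(-2)))*6 = (5*14)*6 = 70*6 = 420)
(-10 + 16)*M = (-10 + 16)*420 = 6*420 = 2520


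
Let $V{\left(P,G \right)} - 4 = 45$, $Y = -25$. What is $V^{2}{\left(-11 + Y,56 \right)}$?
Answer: $2401$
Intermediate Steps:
$V{\left(P,G \right)} = 49$ ($V{\left(P,G \right)} = 4 + 45 = 49$)
$V^{2}{\left(-11 + Y,56 \right)} = 49^{2} = 2401$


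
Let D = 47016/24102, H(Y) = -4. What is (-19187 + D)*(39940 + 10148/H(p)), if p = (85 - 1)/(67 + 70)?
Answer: -960837475743/1339 ≈ -7.1758e+8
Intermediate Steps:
p = 84/137 ≈ 0.61314
D = 2612/1339 (D = 47016*(1/24102) = 2612/1339 ≈ 1.9507)
(-19187 + D)*(39940 + 10148/H(p)) = (-19187 + 2612/1339)*(39940 + 10148/(-4)) = -25688781*(39940 + 10148*(-¼))/1339 = -25688781*(39940 - 2537)/1339 = -25688781/1339*37403 = -960837475743/1339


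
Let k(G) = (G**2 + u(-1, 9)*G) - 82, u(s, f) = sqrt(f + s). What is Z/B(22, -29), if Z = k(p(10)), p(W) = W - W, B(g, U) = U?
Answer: 82/29 ≈ 2.8276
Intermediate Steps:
p(W) = 0
k(G) = -82 + G**2 + 2*G*sqrt(2) (k(G) = (G**2 + sqrt(9 - 1)*G) - 82 = (G**2 + sqrt(8)*G) - 82 = (G**2 + (2*sqrt(2))*G) - 82 = (G**2 + 2*G*sqrt(2)) - 82 = -82 + G**2 + 2*G*sqrt(2))
Z = -82 (Z = -82 + 0**2 + 2*0*sqrt(2) = -82 + 0 + 0 = -82)
Z/B(22, -29) = -82/(-29) = -82*(-1/29) = 82/29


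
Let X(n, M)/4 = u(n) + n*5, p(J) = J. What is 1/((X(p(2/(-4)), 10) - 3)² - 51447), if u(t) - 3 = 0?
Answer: -1/51446 ≈ -1.9438e-5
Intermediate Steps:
u(t) = 3 (u(t) = 3 + 0 = 3)
X(n, M) = 12 + 20*n (X(n, M) = 4*(3 + n*5) = 4*(3 + 5*n) = 12 + 20*n)
1/((X(p(2/(-4)), 10) - 3)² - 51447) = 1/(((12 + 20*(2/(-4))) - 3)² - 51447) = 1/(((12 + 20*(2*(-¼))) - 3)² - 51447) = 1/(((12 + 20*(-½)) - 3)² - 51447) = 1/(((12 - 10) - 3)² - 51447) = 1/((2 - 3)² - 51447) = 1/((-1)² - 51447) = 1/(1 - 51447) = 1/(-51446) = -1/51446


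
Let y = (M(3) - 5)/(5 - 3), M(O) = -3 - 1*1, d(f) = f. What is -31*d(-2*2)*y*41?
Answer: -22878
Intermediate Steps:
M(O) = -4 (M(O) = -3 - 1 = -4)
y = -9/2 (y = (-4 - 5)/(5 - 3) = -9/2 ≈ -4.5000)
-31*d(-2*2)*y*41 = -31*(-2*2)*(-9)/2*41 = -(-124)*(-9)/2*41 = -31*18*41 = -558*41 = -22878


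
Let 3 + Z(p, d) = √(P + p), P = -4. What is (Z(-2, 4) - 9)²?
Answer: (12 - I*√6)² ≈ 138.0 - 58.788*I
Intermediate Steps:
Z(p, d) = -3 + √(-4 + p)
(Z(-2, 4) - 9)² = ((-3 + √(-4 - 2)) - 9)² = ((-3 + √(-6)) - 9)² = ((-3 + I*√6) - 9)² = (-12 + I*√6)²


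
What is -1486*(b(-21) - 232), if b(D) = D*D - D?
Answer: -341780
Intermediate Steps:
b(D) = D² - D
-1486*(b(-21) - 232) = -1486*(-21*(-1 - 21) - 232) = -1486*(-21*(-22) - 232) = -1486*(462 - 232) = -1486*230 = -341780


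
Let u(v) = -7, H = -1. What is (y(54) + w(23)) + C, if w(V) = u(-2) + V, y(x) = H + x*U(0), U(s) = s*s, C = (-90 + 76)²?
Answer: 211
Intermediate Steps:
C = 196 (C = (-14)² = 196)
U(s) = s²
y(x) = -1 (y(x) = -1 + x*0² = -1 + x*0 = -1 + 0 = -1)
w(V) = -7 + V
(y(54) + w(23)) + C = (-1 + (-7 + 23)) + 196 = (-1 + 16) + 196 = 15 + 196 = 211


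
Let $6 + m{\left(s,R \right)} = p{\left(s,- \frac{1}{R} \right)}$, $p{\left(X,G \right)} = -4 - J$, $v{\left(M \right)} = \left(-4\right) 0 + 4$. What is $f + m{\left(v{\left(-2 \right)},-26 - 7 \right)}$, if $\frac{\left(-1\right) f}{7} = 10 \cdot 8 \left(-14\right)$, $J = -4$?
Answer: $7834$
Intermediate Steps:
$f = 7840$ ($f = - 7 \cdot 10 \cdot 8 \left(-14\right) = - 7 \cdot 80 \left(-14\right) = \left(-7\right) \left(-1120\right) = 7840$)
$v{\left(M \right)} = 4$ ($v{\left(M \right)} = 0 + 4 = 4$)
$p{\left(X,G \right)} = 0$ ($p{\left(X,G \right)} = -4 - -4 = -4 + 4 = 0$)
$m{\left(s,R \right)} = -6$ ($m{\left(s,R \right)} = -6 + 0 = -6$)
$f + m{\left(v{\left(-2 \right)},-26 - 7 \right)} = 7840 - 6 = 7834$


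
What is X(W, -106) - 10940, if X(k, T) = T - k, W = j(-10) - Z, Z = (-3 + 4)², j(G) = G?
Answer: -11035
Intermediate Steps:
Z = 1 (Z = 1² = 1)
W = -11 (W = -10 - 1*1 = -10 - 1 = -11)
X(W, -106) - 10940 = (-106 - 1*(-11)) - 10940 = (-106 + 11) - 10940 = -95 - 10940 = -11035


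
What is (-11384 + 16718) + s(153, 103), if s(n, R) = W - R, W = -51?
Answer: 5180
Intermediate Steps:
s(n, R) = -51 - R
(-11384 + 16718) + s(153, 103) = (-11384 + 16718) + (-51 - 1*103) = 5334 + (-51 - 103) = 5334 - 154 = 5180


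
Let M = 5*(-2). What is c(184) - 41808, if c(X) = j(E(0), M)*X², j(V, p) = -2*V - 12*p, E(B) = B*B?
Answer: 4020912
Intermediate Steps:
E(B) = B²
M = -10
j(V, p) = -12*p - 2*V
c(X) = 120*X² (c(X) = (-12*(-10) - 2*0²)*X² = (120 - 2*0)*X² = (120 + 0)*X² = 120*X²)
c(184) - 41808 = 120*184² - 41808 = 120*33856 - 41808 = 4062720 - 41808 = 4020912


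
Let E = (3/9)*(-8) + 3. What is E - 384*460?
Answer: -529919/3 ≈ -1.7664e+5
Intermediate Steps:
E = 1/3 (E = (3*(1/9))*(-8) + 3 = (1/3)*(-8) + 3 = -8/3 + 3 = 1/3 ≈ 0.33333)
E - 384*460 = 1/3 - 384*460 = 1/3 - 176640 = -529919/3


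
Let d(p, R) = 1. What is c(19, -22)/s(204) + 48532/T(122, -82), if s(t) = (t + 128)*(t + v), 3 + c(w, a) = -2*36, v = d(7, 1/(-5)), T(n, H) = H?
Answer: -8056327/13612 ≈ -591.85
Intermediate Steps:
v = 1
c(w, a) = -75 (c(w, a) = -3 - 2*36 = -3 - 72 = -75)
s(t) = (1 + t)*(128 + t) (s(t) = (t + 128)*(t + 1) = (128 + t)*(1 + t) = (1 + t)*(128 + t))
c(19, -22)/s(204) + 48532/T(122, -82) = -75/(128 + 204² + 129*204) + 48532/(-82) = -75/(128 + 41616 + 26316) + 48532*(-1/82) = -75/68060 - 24266/41 = -75*1/68060 - 24266/41 = -15/13612 - 24266/41 = -8056327/13612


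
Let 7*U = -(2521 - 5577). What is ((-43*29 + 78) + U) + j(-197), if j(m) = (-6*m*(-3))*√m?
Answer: -5127/7 - 3546*I*√197 ≈ -732.43 - 49771.0*I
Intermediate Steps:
U = 3056/7 (U = (-(2521 - 5577))/7 = (-1*(-3056))/7 = (⅐)*3056 = 3056/7 ≈ 436.57)
j(m) = 18*m^(3/2) (j(m) = (18*m)*√m = 18*m^(3/2))
((-43*29 + 78) + U) + j(-197) = ((-43*29 + 78) + 3056/7) + 18*(-197)^(3/2) = ((-1247 + 78) + 3056/7) + 18*(-197*I*√197) = (-1169 + 3056/7) - 3546*I*√197 = -5127/7 - 3546*I*√197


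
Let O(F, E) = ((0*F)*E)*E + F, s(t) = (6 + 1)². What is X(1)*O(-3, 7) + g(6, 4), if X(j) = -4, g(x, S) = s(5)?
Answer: 61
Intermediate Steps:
s(t) = 49 (s(t) = 7² = 49)
g(x, S) = 49
O(F, E) = F (O(F, E) = (0*E)*E + F = 0*E + F = 0 + F = F)
X(1)*O(-3, 7) + g(6, 4) = -4*(-3) + 49 = 12 + 49 = 61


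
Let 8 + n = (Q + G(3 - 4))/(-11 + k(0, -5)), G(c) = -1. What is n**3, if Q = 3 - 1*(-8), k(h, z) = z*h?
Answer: -941192/1331 ≈ -707.13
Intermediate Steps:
k(h, z) = h*z
Q = 11 (Q = 3 + 8 = 11)
n = -98/11 (n = -8 + (11 - 1)/(-11 + 0*(-5)) = -8 + 10/(-11 + 0) = -8 + 10/(-11) = -8 + 10*(-1/11) = -8 - 10/11 = -98/11 ≈ -8.9091)
n**3 = (-98/11)**3 = -941192/1331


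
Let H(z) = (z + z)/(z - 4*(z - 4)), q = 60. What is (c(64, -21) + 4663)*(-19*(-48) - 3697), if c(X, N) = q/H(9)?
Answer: -38653015/3 ≈ -1.2884e+7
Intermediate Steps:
H(z) = 2*z/(16 - 3*z) (H(z) = (2*z)/(z - 4*(-4 + z)) = (2*z)/(z + (16 - 4*z)) = (2*z)/(16 - 3*z) = 2*z/(16 - 3*z))
c(X, N) = -110/3 (c(X, N) = 60/((-2*9/(-16 + 3*9))) = 60/((-2*9/(-16 + 27))) = 60/((-2*9/11)) = 60/((-2*9*1/11)) = 60/(-18/11) = 60*(-11/18) = -110/3)
(c(64, -21) + 4663)*(-19*(-48) - 3697) = (-110/3 + 4663)*(-19*(-48) - 3697) = 13879*(912 - 3697)/3 = (13879/3)*(-2785) = -38653015/3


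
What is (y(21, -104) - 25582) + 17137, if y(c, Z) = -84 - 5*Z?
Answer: -8009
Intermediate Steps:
y(c, Z) = -84 - 5*Z
(y(21, -104) - 25582) + 17137 = ((-84 - 5*(-104)) - 25582) + 17137 = ((-84 + 520) - 25582) + 17137 = (436 - 25582) + 17137 = -25146 + 17137 = -8009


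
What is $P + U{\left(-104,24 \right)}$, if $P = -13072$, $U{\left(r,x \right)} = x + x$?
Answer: $-13024$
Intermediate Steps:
$U{\left(r,x \right)} = 2 x$
$P + U{\left(-104,24 \right)} = -13072 + 2 \cdot 24 = -13072 + 48 = -13024$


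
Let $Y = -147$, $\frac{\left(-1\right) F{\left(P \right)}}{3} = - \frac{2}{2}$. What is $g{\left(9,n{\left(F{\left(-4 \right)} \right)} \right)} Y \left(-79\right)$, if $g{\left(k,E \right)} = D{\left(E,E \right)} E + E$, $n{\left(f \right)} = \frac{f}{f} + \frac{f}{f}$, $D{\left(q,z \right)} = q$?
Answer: $69678$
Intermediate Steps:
$F{\left(P \right)} = 3$ ($F{\left(P \right)} = - 3 \left(- \frac{2}{2}\right) = - 3 \left(\left(-2\right) \frac{1}{2}\right) = \left(-3\right) \left(-1\right) = 3$)
$n{\left(f \right)} = 2$ ($n{\left(f \right)} = 1 + 1 = 2$)
$g{\left(k,E \right)} = E + E^{2}$ ($g{\left(k,E \right)} = E E + E = E^{2} + E = E + E^{2}$)
$g{\left(9,n{\left(F{\left(-4 \right)} \right)} \right)} Y \left(-79\right) = 2 \left(1 + 2\right) \left(-147\right) \left(-79\right) = 2 \cdot 3 \left(-147\right) \left(-79\right) = 6 \left(-147\right) \left(-79\right) = \left(-882\right) \left(-79\right) = 69678$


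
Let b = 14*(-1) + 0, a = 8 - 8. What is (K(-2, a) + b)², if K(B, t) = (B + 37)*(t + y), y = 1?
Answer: 441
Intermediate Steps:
a = 0
K(B, t) = (1 + t)*(37 + B) (K(B, t) = (B + 37)*(t + 1) = (37 + B)*(1 + t) = (1 + t)*(37 + B))
b = -14 (b = -14 + 0 = -14)
(K(-2, a) + b)² = ((37 - 2 + 37*0 - 2*0) - 14)² = ((37 - 2 + 0 + 0) - 14)² = (35 - 14)² = 21² = 441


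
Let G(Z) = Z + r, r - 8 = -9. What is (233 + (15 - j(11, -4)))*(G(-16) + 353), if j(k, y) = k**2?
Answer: 42672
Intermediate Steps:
r = -1 (r = 8 - 9 = -1)
G(Z) = -1 + Z (G(Z) = Z - 1 = -1 + Z)
(233 + (15 - j(11, -4)))*(G(-16) + 353) = (233 + (15 - 1*11**2))*((-1 - 16) + 353) = (233 + (15 - 1*121))*(-17 + 353) = (233 + (15 - 121))*336 = (233 - 106)*336 = 127*336 = 42672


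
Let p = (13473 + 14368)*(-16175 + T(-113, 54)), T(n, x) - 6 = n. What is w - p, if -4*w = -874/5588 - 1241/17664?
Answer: 44744332566659245/98706432 ≈ 4.5331e+8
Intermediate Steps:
T(n, x) = 6 + n
p = -453307162 (p = (13473 + 14368)*(-16175 + (6 - 113)) = 27841*(-16175 - 107) = 27841*(-16282) = -453307162)
w = 5593261/98706432 (w = -(-874/5588 - 1241/17664)/4 = -(-874*1/5588 - 1241*1/17664)/4 = -(-437/2794 - 1241/17664)/4 = -¼*(-5593261/24676608) = 5593261/98706432 ≈ 0.056666)
w - p = 5593261/98706432 - 1*(-453307162) = 5593261/98706432 + 453307162 = 44744332566659245/98706432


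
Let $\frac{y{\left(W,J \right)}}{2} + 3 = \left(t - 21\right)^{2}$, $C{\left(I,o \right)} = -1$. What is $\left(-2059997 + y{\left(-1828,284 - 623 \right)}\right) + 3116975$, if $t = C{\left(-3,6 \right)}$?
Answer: $1057940$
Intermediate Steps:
$t = -1$
$y{\left(W,J \right)} = 962$ ($y{\left(W,J \right)} = -6 + 2 \left(-1 - 21\right)^{2} = -6 + 2 \left(-22\right)^{2} = -6 + 2 \cdot 484 = -6 + 968 = 962$)
$\left(-2059997 + y{\left(-1828,284 - 623 \right)}\right) + 3116975 = \left(-2059997 + 962\right) + 3116975 = -2059035 + 3116975 = 1057940$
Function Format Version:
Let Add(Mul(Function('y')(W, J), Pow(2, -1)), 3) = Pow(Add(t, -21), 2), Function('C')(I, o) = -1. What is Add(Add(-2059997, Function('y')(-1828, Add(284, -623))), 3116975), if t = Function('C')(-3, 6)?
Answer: 1057940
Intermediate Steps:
t = -1
Function('y')(W, J) = 962 (Function('y')(W, J) = Add(-6, Mul(2, Pow(Add(-1, -21), 2))) = Add(-6, Mul(2, Pow(-22, 2))) = Add(-6, Mul(2, 484)) = Add(-6, 968) = 962)
Add(Add(-2059997, Function('y')(-1828, Add(284, -623))), 3116975) = Add(Add(-2059997, 962), 3116975) = Add(-2059035, 3116975) = 1057940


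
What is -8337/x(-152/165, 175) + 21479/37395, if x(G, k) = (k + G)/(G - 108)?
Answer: 5603605672097/1074096585 ≈ 5217.0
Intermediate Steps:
x(G, k) = (G + k)/(-108 + G)
-8337/x(-152/165, 175) + 21479/37395 = -8337*(-108 - 152/165)/(-152/165 + 175) + 21479/37395 = -8337/((28723/165)/(-17972/165)) + 21479/37395 = -8337/((-165/17972*28723/165)) + 21479/37395 = -8337/(-28723/17972) + 21479/37395 = -8337*(-17972/28723) + 21479/37395 = 149832564/28723 + 21479/37395 = 5603605672097/1074096585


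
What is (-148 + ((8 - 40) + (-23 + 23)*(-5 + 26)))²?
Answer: 32400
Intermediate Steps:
(-148 + ((8 - 40) + (-23 + 23)*(-5 + 26)))² = (-148 + (-32 + 0*21))² = (-148 + (-32 + 0))² = (-148 - 32)² = (-180)² = 32400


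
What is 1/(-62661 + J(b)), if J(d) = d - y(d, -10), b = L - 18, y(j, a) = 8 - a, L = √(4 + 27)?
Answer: -62697/3930913778 - √31/3930913778 ≈ -1.5951e-5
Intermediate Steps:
L = √31 ≈ 5.5678
b = -18 + √31 (b = √31 - 18 = -18 + √31 ≈ -12.432)
J(d) = -18 + d (J(d) = d - (8 - 1*(-10)) = d - (8 + 10) = d - 1*18 = d - 18 = -18 + d)
1/(-62661 + J(b)) = 1/(-62661 + (-18 + (-18 + √31))) = 1/(-62661 + (-36 + √31)) = 1/(-62697 + √31)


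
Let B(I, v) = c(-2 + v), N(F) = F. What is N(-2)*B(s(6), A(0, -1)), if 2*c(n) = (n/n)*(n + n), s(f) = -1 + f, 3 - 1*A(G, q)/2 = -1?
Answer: -12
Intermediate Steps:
A(G, q) = 8 (A(G, q) = 6 - 2*(-1) = 6 + 2 = 8)
c(n) = n (c(n) = ((n/n)*(n + n))/2 = (1*(2*n))/2 = (2*n)/2 = n)
B(I, v) = -2 + v
N(-2)*B(s(6), A(0, -1)) = -2*(-2 + 8) = -2*6 = -12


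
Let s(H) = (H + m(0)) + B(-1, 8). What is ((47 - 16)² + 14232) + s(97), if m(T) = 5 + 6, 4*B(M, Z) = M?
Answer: 61203/4 ≈ 15301.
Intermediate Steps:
B(M, Z) = M/4
m(T) = 11
s(H) = 43/4 + H (s(H) = (H + 11) + (¼)*(-1) = (11 + H) - ¼ = 43/4 + H)
((47 - 16)² + 14232) + s(97) = ((47 - 16)² + 14232) + (43/4 + 97) = (31² + 14232) + 431/4 = (961 + 14232) + 431/4 = 15193 + 431/4 = 61203/4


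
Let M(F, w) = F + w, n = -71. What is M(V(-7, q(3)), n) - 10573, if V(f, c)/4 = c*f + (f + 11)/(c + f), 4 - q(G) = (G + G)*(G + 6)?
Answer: -526924/57 ≈ -9244.3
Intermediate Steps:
q(G) = 4 - 2*G*(6 + G) (q(G) = 4 - (G + G)*(G + 6) = 4 - 2*G*(6 + G))
V(f, c) = 4*c*f + 4*(11 + f)/(c + f) (V(f, c) = 4*(c*f + (f + 11)/(c + f)) = 4*(c*f + (11 + f)/(c + f)) = 4*c*f + 4*(11 + f)/(c + f))
M(V(-7, q(3)), n) - 10573 = (4*(11 - 7 + (4 - 12*3 - 2*3²)*(-7)² - 7*(4 - 12*3 - 2*3²)²)/((4 - 12*3 - 2*3²) - 7) - 71) - 10573 = (4*(11 - 7 + (4 - 36 - 2*9)*49 - 7*(4 - 36 - 2*9)²)/((4 - 36 - 2*9) - 7) - 71) - 10573 = (4*(11 - 7 + (4 - 36 - 18)*49 - 7*(4 - 36 - 18)²)/((4 - 36 - 18) - 7) - 71) - 10573 = (4*(11 - 7 - 50*49 - 7*(-50)²)/(-50 - 7) - 71) - 10573 = (4*(11 - 7 - 2450 - 7*2500)/(-57) - 71) - 10573 = (4*(-1/57)*(11 - 7 - 2450 - 17500) - 71) - 10573 = (4*(-1/57)*(-19946) - 71) - 10573 = (79784/57 - 71) - 10573 = 75737/57 - 10573 = -526924/57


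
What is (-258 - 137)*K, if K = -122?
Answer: 48190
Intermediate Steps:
(-258 - 137)*K = (-258 - 137)*(-122) = -395*(-122) = 48190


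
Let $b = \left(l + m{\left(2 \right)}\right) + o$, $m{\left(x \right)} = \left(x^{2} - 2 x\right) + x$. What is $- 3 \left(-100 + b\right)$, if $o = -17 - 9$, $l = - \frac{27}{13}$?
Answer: $\frac{4917}{13} \approx 378.23$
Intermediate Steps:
$m{\left(x \right)} = x^{2} - x$
$l = - \frac{27}{13}$ ($l = \left(-27\right) \frac{1}{13} = - \frac{27}{13} \approx -2.0769$)
$o = -26$
$b = - \frac{339}{13}$ ($b = \left(- \frac{27}{13} + 2 \left(-1 + 2\right)\right) - 26 = \left(- \frac{27}{13} + 2 \cdot 1\right) - 26 = \left(- \frac{27}{13} + 2\right) - 26 = - \frac{1}{13} - 26 = - \frac{339}{13} \approx -26.077$)
$- 3 \left(-100 + b\right) = - 3 \left(-100 - \frac{339}{13}\right) = \left(-3\right) \left(- \frac{1639}{13}\right) = \frac{4917}{13}$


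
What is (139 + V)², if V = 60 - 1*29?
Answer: 28900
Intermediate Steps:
V = 31 (V = 60 - 29 = 31)
(139 + V)² = (139 + 31)² = 170² = 28900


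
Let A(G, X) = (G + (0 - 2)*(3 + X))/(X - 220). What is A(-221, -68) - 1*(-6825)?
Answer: 1965691/288 ≈ 6825.3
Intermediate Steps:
A(G, X) = (-6 + G - 2*X)/(-220 + X) (A(G, X) = (G - 2*(3 + X))/(-220 + X) = (G + (-6 - 2*X))/(-220 + X) = (-6 + G - 2*X)/(-220 + X))
A(-221, -68) - 1*(-6825) = (-6 - 221 - 2*(-68))/(-220 - 68) - 1*(-6825) = (-6 - 221 + 136)/(-288) + 6825 = -1/288*(-91) + 6825 = 91/288 + 6825 = 1965691/288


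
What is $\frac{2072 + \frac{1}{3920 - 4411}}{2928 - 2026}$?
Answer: $\frac{1017351}{442882} \approx 2.2971$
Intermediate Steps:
$\frac{2072 + \frac{1}{3920 - 4411}}{2928 - 2026} = \frac{2072 + \frac{1}{-491}}{902} = \left(2072 - \frac{1}{491}\right) \frac{1}{902} = \frac{1017351}{491} \cdot \frac{1}{902} = \frac{1017351}{442882}$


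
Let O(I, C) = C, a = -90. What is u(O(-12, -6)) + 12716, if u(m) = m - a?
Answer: 12800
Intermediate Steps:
u(m) = 90 + m (u(m) = m - 1*(-90) = m + 90 = 90 + m)
u(O(-12, -6)) + 12716 = (90 - 6) + 12716 = 84 + 12716 = 12800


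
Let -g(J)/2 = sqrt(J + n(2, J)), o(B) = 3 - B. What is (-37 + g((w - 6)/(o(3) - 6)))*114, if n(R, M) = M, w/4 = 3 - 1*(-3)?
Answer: -4218 - 228*I*sqrt(6) ≈ -4218.0 - 558.48*I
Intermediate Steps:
w = 24 (w = 4*(3 - 1*(-3)) = 4*(3 + 3) = 4*6 = 24)
g(J) = -2*sqrt(2)*sqrt(J) (g(J) = -2*sqrt(J + J) = -2*sqrt(2)*sqrt(J))
(-37 + g((w - 6)/(o(3) - 6)))*114 = (-37 - 2*sqrt(2)*sqrt((24 - 6)/((3 - 1*3) - 6)))*114 = (-37 - 2*sqrt(2)*sqrt(18/((3 - 3) - 6)))*114 = (-37 - 2*sqrt(2)*sqrt(18/(0 - 6)))*114 = (-37 - 2*sqrt(2)*sqrt(18/(-6)))*114 = (-37 - 2*sqrt(2)*sqrt(18*(-1/6)))*114 = (-37 - 2*sqrt(2)*sqrt(-3))*114 = (-37 - 2*sqrt(2)*I*sqrt(3))*114 = (-37 - 2*I*sqrt(6))*114 = -4218 - 228*I*sqrt(6)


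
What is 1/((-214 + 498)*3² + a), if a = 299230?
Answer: 1/301786 ≈ 3.3136e-6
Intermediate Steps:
1/((-214 + 498)*3² + a) = 1/((-214 + 498)*3² + 299230) = 1/(284*9 + 299230) = 1/(2556 + 299230) = 1/301786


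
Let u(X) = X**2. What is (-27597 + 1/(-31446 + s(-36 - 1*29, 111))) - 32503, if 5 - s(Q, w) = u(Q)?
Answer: -2143526601/35666 ≈ -60100.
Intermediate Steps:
s(Q, w) = 5 - Q**2
(-27597 + 1/(-31446 + s(-36 - 1*29, 111))) - 32503 = (-27597 + 1/(-31446 + (5 - (-36 - 1*29)**2))) - 32503 = (-27597 + 1/(-31446 + (5 - (-36 - 29)**2))) - 32503 = (-27597 + 1/(-31446 + (5 - 1*(-65)**2))) - 32503 = (-27597 + 1/(-31446 + (5 - 1*4225))) - 32503 = (-27597 + 1/(-31446 + (5 - 4225))) - 32503 = (-27597 + 1/(-31446 - 4220)) - 32503 = (-27597 + 1/(-35666)) - 32503 = (-27597 - 1/35666) - 32503 = -984274603/35666 - 32503 = -2143526601/35666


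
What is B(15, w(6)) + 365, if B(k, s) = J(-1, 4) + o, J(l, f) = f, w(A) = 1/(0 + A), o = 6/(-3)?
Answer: 367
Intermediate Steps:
o = -2 (o = 6*(-⅓) = -2)
w(A) = 1/A
B(k, s) = 2 (B(k, s) = 4 - 2 = 2)
B(15, w(6)) + 365 = 2 + 365 = 367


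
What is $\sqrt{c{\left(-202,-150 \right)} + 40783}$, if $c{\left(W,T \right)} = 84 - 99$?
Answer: $56 \sqrt{13} \approx 201.91$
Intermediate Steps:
$c{\left(W,T \right)} = -15$ ($c{\left(W,T \right)} = 84 - 99 = -15$)
$\sqrt{c{\left(-202,-150 \right)} + 40783} = \sqrt{-15 + 40783} = \sqrt{40768} = 56 \sqrt{13}$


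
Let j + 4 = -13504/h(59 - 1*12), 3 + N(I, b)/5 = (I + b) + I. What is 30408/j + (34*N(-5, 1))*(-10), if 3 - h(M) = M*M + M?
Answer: 40036506/1123 ≈ 35651.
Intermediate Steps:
N(I, b) = -15 + 5*b + 10*I (N(I, b) = -15 + 5*((I + b) + I) = -15 + 5*(b + 2*I) = -15 + (5*b + 10*I) = -15 + 5*b + 10*I)
h(M) = 3 - M - M² (h(M) = 3 - (M*M + M) = 3 - (M² + M) = 3 - (M + M²) = 3 + (-M - M²) = 3 - M - M²)
j = 4492/2253 (j = -4 - 13504/(3 - (59 - 1*12) - (59 - 1*12)²) = -4 - 13504/(3 - (59 - 12) - (59 - 12)²) = -4 - 13504/(3 - 1*47 - 1*47²) = -4 - 13504/(3 - 47 - 1*2209) = -4 - 13504/(3 - 47 - 2209) = -4 - 13504/(-2253) = -4 - 13504*(-1/2253) = -4 + 13504/2253 = 4492/2253 ≈ 1.9938)
30408/j + (34*N(-5, 1))*(-10) = 30408/(4492/2253) + (34*(-15 + 5*1 + 10*(-5)))*(-10) = 30408*(2253/4492) + (34*(-15 + 5 - 50))*(-10) = 17127306/1123 + (34*(-60))*(-10) = 17127306/1123 - 2040*(-10) = 17127306/1123 + 20400 = 40036506/1123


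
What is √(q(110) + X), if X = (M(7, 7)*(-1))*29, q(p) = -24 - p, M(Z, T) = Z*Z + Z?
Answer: I*√1758 ≈ 41.929*I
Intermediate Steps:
M(Z, T) = Z + Z² (M(Z, T) = Z² + Z = Z + Z²)
X = -1624 (X = ((7*(1 + 7))*(-1))*29 = ((7*8)*(-1))*29 = (56*(-1))*29 = -56*29 = -1624)
√(q(110) + X) = √((-24 - 1*110) - 1624) = √((-24 - 110) - 1624) = √(-134 - 1624) = √(-1758) = I*√1758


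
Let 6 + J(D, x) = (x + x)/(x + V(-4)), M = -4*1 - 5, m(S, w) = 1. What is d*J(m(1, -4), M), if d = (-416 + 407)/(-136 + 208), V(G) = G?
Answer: 15/26 ≈ 0.57692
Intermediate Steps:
M = -9 (M = -4 - 5 = -9)
d = -1/8 (d = -9/72 = -9*1/72 = -1/8 ≈ -0.12500)
J(D, x) = -6 + 2*x/(-4 + x) (J(D, x) = -6 + (x + x)/(x - 4) = -6 + (2*x)/(-4 + x) = -6 + 2*x/(-4 + x))
d*J(m(1, -4), M) = -(6 - 1*(-9))/(2*(-4 - 9)) = -(6 + 9)/(2*(-13)) = -(-1)*15/(2*13) = -1/8*(-60/13) = 15/26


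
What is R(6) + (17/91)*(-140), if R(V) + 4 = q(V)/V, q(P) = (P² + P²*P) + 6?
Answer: 167/13 ≈ 12.846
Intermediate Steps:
q(P) = 6 + P² + P³ (q(P) = (P² + P³) + 6 = 6 + P² + P³)
R(V) = -4 + (6 + V² + V³)/V
R(6) + (17/91)*(-140) = (-4 + 6 + 6² + 6/6) + (17/91)*(-140) = (-4 + 6 + 36 + 6*(⅙)) + (17*(1/91))*(-140) = (-4 + 6 + 36 + 1) + (17/91)*(-140) = 39 - 340/13 = 167/13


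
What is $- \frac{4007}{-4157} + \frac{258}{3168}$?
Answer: $\frac{2294447}{2194896} \approx 1.0454$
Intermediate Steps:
$- \frac{4007}{-4157} + \frac{258}{3168} = \left(-4007\right) \left(- \frac{1}{4157}\right) + 258 \cdot \frac{1}{3168} = \frac{4007}{4157} + \frac{43}{528} = \frac{2294447}{2194896}$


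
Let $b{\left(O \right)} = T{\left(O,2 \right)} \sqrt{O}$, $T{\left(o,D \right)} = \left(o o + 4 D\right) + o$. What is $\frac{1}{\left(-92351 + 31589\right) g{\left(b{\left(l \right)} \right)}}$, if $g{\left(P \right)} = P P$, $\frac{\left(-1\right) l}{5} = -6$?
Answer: $- \frac{1}{1603832433840} \approx -6.2351 \cdot 10^{-13}$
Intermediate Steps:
$l = 30$ ($l = \left(-5\right) \left(-6\right) = 30$)
$T{\left(o,D \right)} = o + o^{2} + 4 D$ ($T{\left(o,D \right)} = \left(o^{2} + 4 D\right) + o = o + o^{2} + 4 D$)
$b{\left(O \right)} = \sqrt{O} \left(8 + O + O^{2}\right)$ ($b{\left(O \right)} = \left(O + O^{2} + 4 \cdot 2\right) \sqrt{O} = \left(O + O^{2} + 8\right) \sqrt{O} = \left(8 + O + O^{2}\right) \sqrt{O} = \sqrt{O} \left(8 + O + O^{2}\right)$)
$g{\left(P \right)} = P^{2}$
$\frac{1}{\left(-92351 + 31589\right) g{\left(b{\left(l \right)} \right)}} = \frac{1}{\left(-92351 + 31589\right) \left(\sqrt{30} \left(8 + 30 + 30^{2}\right)\right)^{2}} = \frac{1}{\left(-60762\right) \left(\sqrt{30} \left(8 + 30 + 900\right)\right)^{2}} = - \frac{1}{60762 \left(\sqrt{30} \cdot 938\right)^{2}} = - \frac{1}{60762 \left(938 \sqrt{30}\right)^{2}} = - \frac{1}{60762 \cdot 26395320} = \left(- \frac{1}{60762}\right) \frac{1}{26395320} = - \frac{1}{1603832433840}$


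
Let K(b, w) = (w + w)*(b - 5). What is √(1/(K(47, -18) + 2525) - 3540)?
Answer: I*√3632637247/1013 ≈ 59.498*I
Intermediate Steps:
K(b, w) = 2*w*(-5 + b) (K(b, w) = (2*w)*(-5 + b) = 2*w*(-5 + b))
√(1/(K(47, -18) + 2525) - 3540) = √(1/(2*(-18)*(-5 + 47) + 2525) - 3540) = √(1/(2*(-18)*42 + 2525) - 3540) = √(1/(-1512 + 2525) - 3540) = √(1/1013 - 3540) = √(-3586019/1013) = I*√3632637247/1013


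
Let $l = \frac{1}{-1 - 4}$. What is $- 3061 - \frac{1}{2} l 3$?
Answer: $- \frac{9183}{10} \approx -918.3$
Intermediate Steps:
$l = - \frac{1}{5}$ ($l = \frac{1}{-5} = - \frac{1}{5} \approx -0.2$)
$- 3061 - \frac{1}{2} l 3 = - 3061 - \frac{1}{2} \left(- \frac{1}{5}\right) 3 = - 3061 \left(-1\right) \frac{1}{2} \left(- \frac{1}{5}\right) 3 = - 3061 \left(- \frac{1}{2}\right) \left(- \frac{1}{5}\right) 3 = - 3061 \cdot \frac{1}{10} \cdot 3 = \left(-3061\right) \frac{3}{10} = - \frac{9183}{10}$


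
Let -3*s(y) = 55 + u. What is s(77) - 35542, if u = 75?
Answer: -106756/3 ≈ -35585.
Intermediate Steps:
s(y) = -130/3 (s(y) = -(55 + 75)/3 = -1/3*130 = -130/3)
s(77) - 35542 = -130/3 - 35542 = -106756/3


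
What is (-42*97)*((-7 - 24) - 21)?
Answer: 211848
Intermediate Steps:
(-42*97)*((-7 - 24) - 21) = -4074*(-31 - 21) = -4074*(-52) = 211848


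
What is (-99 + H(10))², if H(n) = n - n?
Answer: 9801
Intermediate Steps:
H(n) = 0
(-99 + H(10))² = (-99 + 0)² = (-99)² = 9801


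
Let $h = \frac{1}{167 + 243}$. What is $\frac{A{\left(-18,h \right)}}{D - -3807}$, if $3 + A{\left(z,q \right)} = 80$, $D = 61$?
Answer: $\frac{77}{3868} \approx 0.019907$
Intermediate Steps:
$h = \frac{1}{410} \approx 0.002439$
$A{\left(z,q \right)} = 77$ ($A{\left(z,q \right)} = -3 + 80 = 77$)
$\frac{A{\left(-18,h \right)}}{D - -3807} = \frac{77}{61 - -3807} = \frac{77}{61 + 3807} = \frac{77}{3868}$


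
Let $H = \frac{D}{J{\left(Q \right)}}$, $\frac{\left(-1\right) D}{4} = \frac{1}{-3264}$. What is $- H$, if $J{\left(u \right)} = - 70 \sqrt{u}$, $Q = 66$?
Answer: $\frac{\sqrt{66}}{3769920} \approx 2.155 \cdot 10^{-6}$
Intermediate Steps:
$D = \frac{1}{816}$ ($D = - \frac{4}{-3264} = \left(-4\right) \left(- \frac{1}{3264}\right) = \frac{1}{816} \approx 0.0012255$)
$H = - \frac{\sqrt{66}}{3769920}$ ($H = \frac{1}{816 \left(- 70 \sqrt{66}\right)} = \frac{\left(- \frac{1}{4620}\right) \sqrt{66}}{816} = - \frac{\sqrt{66}}{3769920} \approx -2.155 \cdot 10^{-6}$)
$- H = - \frac{\left(-1\right) \sqrt{66}}{3769920} = \frac{\sqrt{66}}{3769920}$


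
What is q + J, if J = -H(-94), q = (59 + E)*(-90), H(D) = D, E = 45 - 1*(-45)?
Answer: -13316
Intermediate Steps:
E = 90 (E = 45 + 45 = 90)
q = -13410 (q = (59 + 90)*(-90) = 149*(-90) = -13410)
J = 94 (J = -1*(-94) = 94)
q + J = -13410 + 94 = -13316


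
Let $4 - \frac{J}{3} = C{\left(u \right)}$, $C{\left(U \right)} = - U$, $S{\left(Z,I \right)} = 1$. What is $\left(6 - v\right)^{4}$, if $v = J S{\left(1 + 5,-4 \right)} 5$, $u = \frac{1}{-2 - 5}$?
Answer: $\frac{17363069361}{2401} \approx 7.2316 \cdot 10^{6}$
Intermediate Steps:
$u = - \frac{1}{7}$ ($u = \frac{1}{-7} = - \frac{1}{7} \approx -0.14286$)
$J = \frac{81}{7}$ ($J = 12 - 3 \left(\left(-1\right) \left(- \frac{1}{7}\right)\right) = 12 - \frac{3}{7} = \frac{81}{7} \approx 11.571$)
$v = \frac{405}{7}$ ($v = \frac{81}{7} \cdot 1 \cdot 5 = \frac{81}{7} \cdot 5 = \frac{405}{7} \approx 57.857$)
$\left(6 - v\right)^{4} = \left(6 - \frac{405}{7}\right)^{4} = \left(- \frac{363}{7}\right)^{4} = \frac{17363069361}{2401}$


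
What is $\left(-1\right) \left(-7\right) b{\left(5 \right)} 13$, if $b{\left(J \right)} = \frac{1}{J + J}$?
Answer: $\frac{91}{10} \approx 9.1$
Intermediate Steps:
$b{\left(J \right)} = \frac{1}{2 J}$
$\left(-1\right) \left(-7\right) b{\left(5 \right)} 13 = \left(-1\right) \left(-7\right) \frac{1}{2 \cdot 5} \cdot 13 = 7 \cdot \frac{1}{2} \cdot \frac{1}{5} \cdot 13 = 7 \cdot \frac{1}{10} \cdot 13 = \frac{7}{10} \cdot 13 = \frac{91}{10}$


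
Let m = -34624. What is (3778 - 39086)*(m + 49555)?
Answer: -527183748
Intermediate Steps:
(3778 - 39086)*(m + 49555) = (3778 - 39086)*(-34624 + 49555) = -35308*14931 = -527183748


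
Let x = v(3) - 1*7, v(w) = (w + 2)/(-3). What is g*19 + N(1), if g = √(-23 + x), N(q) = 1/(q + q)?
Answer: ½ + 19*I*√285/3 ≈ 0.5 + 106.92*I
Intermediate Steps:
v(w) = -⅔ - w/3 (v(w) = (2 + w)*(-⅓) = -⅔ - w/3)
N(q) = 1/(2*q)
x = -26/3 (x = (-⅔ - ⅓*3) - 1*7 = (-⅔ - 1) - 7 = -5/3 - 7 = -26/3 ≈ -8.6667)
g = I*√285/3 (g = √(-23 - 26/3) = √(-95/3) = I*√285/3 ≈ 5.6273*I)
g*19 + N(1) = (I*√285/3)*19 + (½)/1 = 19*I*√285/3 + (½)*1 = 19*I*√285/3 + ½ = ½ + 19*I*√285/3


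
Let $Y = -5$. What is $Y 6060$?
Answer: $-30300$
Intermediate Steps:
$Y 6060 = \left(-5\right) 6060 = -30300$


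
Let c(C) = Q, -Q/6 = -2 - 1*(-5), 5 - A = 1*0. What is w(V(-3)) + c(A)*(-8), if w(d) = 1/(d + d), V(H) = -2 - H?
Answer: 289/2 ≈ 144.50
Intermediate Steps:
A = 5 (A = 5 - 0 = 5 - 1*0 = 5 + 0 = 5)
Q = -18 (Q = -6*(-2 - 1*(-5)) = -6*(-2 + 5) = -6*3 = -18)
c(C) = -18
w(d) = 1/(2*d)
w(V(-3)) + c(A)*(-8) = 1/(2*(-2 - 1*(-3))) - 18*(-8) = 1/(2*(-2 + 3)) + 144 = (1/2)/1 + 144 = (1/2)*1 + 144 = 1/2 + 144 = 289/2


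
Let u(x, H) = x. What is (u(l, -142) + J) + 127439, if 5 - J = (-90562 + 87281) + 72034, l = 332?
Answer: 59023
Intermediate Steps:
J = -68748 (J = 5 - ((-90562 + 87281) + 72034) = 5 - (-3281 + 72034) = 5 - 1*68753 = 5 - 68753 = -68748)
(u(l, -142) + J) + 127439 = (332 - 68748) + 127439 = -68416 + 127439 = 59023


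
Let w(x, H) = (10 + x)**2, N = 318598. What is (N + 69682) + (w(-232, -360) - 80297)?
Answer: 357267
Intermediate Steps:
(N + 69682) + (w(-232, -360) - 80297) = (318598 + 69682) + ((10 - 232)**2 - 80297) = 388280 + ((-222)**2 - 80297) = 388280 + (49284 - 80297) = 388280 - 31013 = 357267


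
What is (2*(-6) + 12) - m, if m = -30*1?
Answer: 30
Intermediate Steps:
m = -30
(2*(-6) + 12) - m = (2*(-6) + 12) - 1*(-30) = (-12 + 12) + 30 = 0 + 30 = 30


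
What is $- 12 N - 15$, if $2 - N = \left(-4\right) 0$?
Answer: $-39$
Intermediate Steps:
$N = 2$ ($N = 2 - \left(-4\right) 0 = 2 - 0 = 2 + 0 = 2$)
$- 12 N - 15 = \left(-12\right) 2 - 15 = -24 - 15 = -39$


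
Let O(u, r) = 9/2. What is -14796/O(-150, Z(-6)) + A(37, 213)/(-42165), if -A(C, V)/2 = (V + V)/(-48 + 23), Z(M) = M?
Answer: -1155321284/351375 ≈ -3288.0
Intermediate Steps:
A(C, V) = 4*V/25 (A(C, V) = -2*(V + V)/(-48 + 23) = -2*2*V/(-25) = -2*2*V*(-1)/25 = -(-4)*V/25 = 4*V/25)
O(u, r) = 9/2 (O(u, r) = 9*(1/2) = 9/2)
-14796/O(-150, Z(-6)) + A(37, 213)/(-42165) = -14796/9/2 + ((4/25)*213)/(-42165) = -14796*2/9 + (852/25)*(-1/42165) = -3288 - 284/351375 = -1155321284/351375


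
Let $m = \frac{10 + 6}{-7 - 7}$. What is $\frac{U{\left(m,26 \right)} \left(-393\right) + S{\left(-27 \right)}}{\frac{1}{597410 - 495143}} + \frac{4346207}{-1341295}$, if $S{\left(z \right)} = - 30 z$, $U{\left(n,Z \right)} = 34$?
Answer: $- \frac{1721760552628487}{1341295} \approx -1.2837 \cdot 10^{9}$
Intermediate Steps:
$m = - \frac{8}{7}$ ($m = \frac{16}{-14} = 16 \left(- \frac{1}{14}\right) = - \frac{8}{7} \approx -1.1429$)
$\frac{U{\left(m,26 \right)} \left(-393\right) + S{\left(-27 \right)}}{\frac{1}{597410 - 495143}} + \frac{4346207}{-1341295} = \frac{34 \left(-393\right) - -810}{\frac{1}{597410 - 495143}} + \frac{4346207}{-1341295} = \frac{-13362 + 810}{\frac{1}{102267}} + 4346207 \left(- \frac{1}{1341295}\right) = - 12552 \frac{1}{\frac{1}{102267}} - \frac{4346207}{1341295} = \left(-12552\right) 102267 - \frac{4346207}{1341295} = -1283655384 - \frac{4346207}{1341295} = - \frac{1721760552628487}{1341295}$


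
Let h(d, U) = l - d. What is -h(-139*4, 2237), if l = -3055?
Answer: 2499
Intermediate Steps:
h(d, U) = -3055 - d
-h(-139*4, 2237) = -(-3055 - (-139)*4) = -(-3055 - 1*(-556)) = -(-3055 + 556) = -1*(-2499) = 2499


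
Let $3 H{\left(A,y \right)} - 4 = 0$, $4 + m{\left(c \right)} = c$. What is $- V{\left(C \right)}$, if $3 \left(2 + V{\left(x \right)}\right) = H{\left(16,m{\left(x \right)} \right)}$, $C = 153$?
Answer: $\frac{14}{9} \approx 1.5556$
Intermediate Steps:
$m{\left(c \right)} = -4 + c$
$H{\left(A,y \right)} = \frac{4}{3}$ ($H{\left(A,y \right)} = \frac{4}{3} + \frac{1}{3} \cdot 0 = \frac{4}{3} + 0 = \frac{4}{3}$)
$V{\left(x \right)} = - \frac{14}{9}$ ($V{\left(x \right)} = -2 + \frac{1}{3} \cdot \frac{4}{3} = -2 + \frac{4}{9} = - \frac{14}{9}$)
$- V{\left(C \right)} = \left(-1\right) \left(- \frac{14}{9}\right) = \frac{14}{9}$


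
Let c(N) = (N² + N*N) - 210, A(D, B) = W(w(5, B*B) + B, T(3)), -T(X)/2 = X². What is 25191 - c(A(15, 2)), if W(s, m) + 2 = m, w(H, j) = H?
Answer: 24601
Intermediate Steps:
T(X) = -2*X²
W(s, m) = -2 + m
A(D, B) = -20 (A(D, B) = -2 - 2*3² = -2 - 2*9 = -2 - 18 = -20)
c(N) = -210 + 2*N² (c(N) = (N² + N²) - 210 = 2*N² - 210 = -210 + 2*N²)
25191 - c(A(15, 2)) = 25191 - (-210 + 2*(-20)²) = 25191 - (-210 + 2*400) = 25191 - (-210 + 800) = 25191 - 1*590 = 25191 - 590 = 24601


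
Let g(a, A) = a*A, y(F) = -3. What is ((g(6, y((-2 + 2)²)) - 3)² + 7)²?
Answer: 200704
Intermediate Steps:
g(a, A) = A*a
((g(6, y((-2 + 2)²)) - 3)² + 7)² = ((-3*6 - 3)² + 7)² = ((-18 - 3)² + 7)² = ((-21)² + 7)² = (441 + 7)² = 448² = 200704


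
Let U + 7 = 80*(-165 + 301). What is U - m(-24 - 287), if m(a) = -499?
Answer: 11372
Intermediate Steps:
U = 10873 (U = -7 + 80*(-165 + 301) = -7 + 80*136 = -7 + 10880 = 10873)
U - m(-24 - 287) = 10873 - 1*(-499) = 10873 + 499 = 11372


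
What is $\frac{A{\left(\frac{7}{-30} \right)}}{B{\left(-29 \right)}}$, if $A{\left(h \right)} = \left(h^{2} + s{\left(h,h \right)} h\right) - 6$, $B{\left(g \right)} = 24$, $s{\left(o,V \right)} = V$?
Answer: $- \frac{2651}{10800} \approx -0.24546$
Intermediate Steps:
$A{\left(h \right)} = -6 + 2 h^{2}$ ($A{\left(h \right)} = \left(h^{2} + h h\right) - 6 = \left(h^{2} + h^{2}\right) - 6 = 2 h^{2} - 6 = -6 + 2 h^{2}$)
$\frac{A{\left(\frac{7}{-30} \right)}}{B{\left(-29 \right)}} = \frac{-6 + 2 \left(\frac{7}{-30}\right)^{2}}{24} = \left(-6 + 2 \left(7 \left(- \frac{1}{30}\right)\right)^{2}\right) \frac{1}{24} = \left(-6 + 2 \left(- \frac{7}{30}\right)^{2}\right) \frac{1}{24} = \left(-6 + 2 \cdot \frac{49}{900}\right) \frac{1}{24} = \left(-6 + \frac{49}{450}\right) \frac{1}{24} = \left(- \frac{2651}{450}\right) \frac{1}{24} = - \frac{2651}{10800}$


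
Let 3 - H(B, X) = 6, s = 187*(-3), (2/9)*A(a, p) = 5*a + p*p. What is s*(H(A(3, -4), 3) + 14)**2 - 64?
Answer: -67945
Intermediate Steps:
A(a, p) = 9*p**2/2 + 45*a/2 (A(a, p) = 9*(5*a + p*p)/2 = 9*(5*a + p**2)/2 = 9*(p**2 + 5*a)/2 = 9*p**2/2 + 45*a/2)
s = -561
H(B, X) = -3 (H(B, X) = 3 - 1*6 = 3 - 6 = -3)
s*(H(A(3, -4), 3) + 14)**2 - 64 = -561*(-3 + 14)**2 - 64 = -561*11**2 - 64 = -561*121 - 64 = -67881 - 64 = -67945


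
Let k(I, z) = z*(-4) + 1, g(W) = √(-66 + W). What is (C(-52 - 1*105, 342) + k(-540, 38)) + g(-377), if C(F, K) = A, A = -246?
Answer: -397 + I*√443 ≈ -397.0 + 21.048*I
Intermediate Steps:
C(F, K) = -246
k(I, z) = 1 - 4*z (k(I, z) = -4*z + 1 = 1 - 4*z)
(C(-52 - 1*105, 342) + k(-540, 38)) + g(-377) = (-246 + (1 - 4*38)) + √(-66 - 377) = (-246 + (1 - 152)) + √(-443) = (-246 - 151) + I*√443 = -397 + I*√443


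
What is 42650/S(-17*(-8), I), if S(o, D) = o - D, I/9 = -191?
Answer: 8530/371 ≈ 22.992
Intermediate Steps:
I = -1719 (I = 9*(-191) = -1719)
42650/S(-17*(-8), I) = 42650/(-17*(-8) - 1*(-1719)) = 42650/(136 + 1719) = 42650/1855 = 42650*(1/1855) = 8530/371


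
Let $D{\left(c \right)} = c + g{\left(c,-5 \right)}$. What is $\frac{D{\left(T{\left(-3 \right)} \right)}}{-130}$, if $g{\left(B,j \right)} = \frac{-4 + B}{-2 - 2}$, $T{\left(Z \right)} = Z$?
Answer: $\frac{1}{104} \approx 0.0096154$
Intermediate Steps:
$g{\left(B,j \right)} = 1 - \frac{B}{4}$ ($g{\left(B,j \right)} = \frac{-4 + B}{-4} = \left(-4 + B\right) \left(- \frac{1}{4}\right) = 1 - \frac{B}{4}$)
$D{\left(c \right)} = 1 + \frac{3 c}{4}$ ($D{\left(c \right)} = c - \left(-1 + \frac{c}{4}\right) = 1 + \frac{3 c}{4}$)
$\frac{D{\left(T{\left(-3 \right)} \right)}}{-130} = \frac{1 + \frac{3}{4} \left(-3\right)}{-130} = \left(1 - \frac{9}{4}\right) \left(- \frac{1}{130}\right) = \left(- \frac{5}{4}\right) \left(- \frac{1}{130}\right) = \frac{1}{104}$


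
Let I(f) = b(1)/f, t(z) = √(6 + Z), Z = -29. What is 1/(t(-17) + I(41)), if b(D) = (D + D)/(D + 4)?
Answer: 410/966579 - 42025*I*√23/966579 ≈ 0.00042418 - 0.20851*I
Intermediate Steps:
t(z) = I*√23 (t(z) = √(6 - 29) = √(-23) = I*√23)
b(D) = 2*D/(4 + D) (b(D) = (2*D)/(4 + D) = 2*D/(4 + D))
I(f) = 2/(5*f) (I(f) = (2*1/(4 + 1))/f = (2*1/5)/f = (2*1*(⅕))/f = 2/(5*f))
1/(t(-17) + I(41)) = 1/(I*√23 + (⅖)/41) = 1/(I*√23 + (⅖)*(1/41)) = 1/(I*√23 + 2/205) = 1/(2/205 + I*√23)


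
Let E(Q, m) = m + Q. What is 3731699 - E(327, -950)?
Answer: 3732322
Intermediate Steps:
E(Q, m) = Q + m
3731699 - E(327, -950) = 3731699 - (327 - 950) = 3731699 - 1*(-623) = 3731699 + 623 = 3732322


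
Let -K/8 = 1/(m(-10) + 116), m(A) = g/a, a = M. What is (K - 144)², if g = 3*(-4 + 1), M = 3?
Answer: 265038400/12769 ≈ 20756.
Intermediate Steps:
a = 3
g = -9 (g = 3*(-3) = -9)
m(A) = -3 (m(A) = -9/3 = -9*⅓ = -3)
K = -8/113 (K = -8/(-3 + 116) = -8/113 ≈ -0.070796)
(K - 144)² = (-8/113 - 144)² = (-16280/113)² = 265038400/12769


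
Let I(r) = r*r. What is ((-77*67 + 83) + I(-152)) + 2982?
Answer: 21010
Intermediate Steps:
I(r) = r**2
((-77*67 + 83) + I(-152)) + 2982 = ((-77*67 + 83) + (-152)**2) + 2982 = ((-5159 + 83) + 23104) + 2982 = (-5076 + 23104) + 2982 = 18028 + 2982 = 21010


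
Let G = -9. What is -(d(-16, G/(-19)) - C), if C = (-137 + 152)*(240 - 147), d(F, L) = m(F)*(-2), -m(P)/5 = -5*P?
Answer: 595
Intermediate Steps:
m(P) = 25*P (m(P) = -(-25)*P = 25*P)
d(F, L) = -50*F (d(F, L) = (25*F)*(-2) = -50*F)
C = 1395 (C = 15*93 = 1395)
-(d(-16, G/(-19)) - C) = -(-50*(-16) - 1*1395) = -(800 - 1395) = -1*(-595) = 595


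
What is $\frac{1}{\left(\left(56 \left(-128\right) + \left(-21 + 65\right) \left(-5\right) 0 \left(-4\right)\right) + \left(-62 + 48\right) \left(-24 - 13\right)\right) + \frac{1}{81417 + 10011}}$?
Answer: $- \frac{91428}{607996199} \approx -0.00015038$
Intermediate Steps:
$\frac{1}{\left(\left(56 \left(-128\right) + \left(-21 + 65\right) \left(-5\right) 0 \left(-4\right)\right) + \left(-62 + 48\right) \left(-24 - 13\right)\right) + \frac{1}{81417 + 10011}} = \frac{1}{\left(\left(-7168 + 44 \cdot 0 \left(-4\right)\right) - -518\right) + \frac{1}{91428}} = \frac{1}{\left(\left(-7168 + 44 \cdot 0\right) + 518\right) + \frac{1}{91428}} = \frac{1}{\left(\left(-7168 + 0\right) + 518\right) + \frac{1}{91428}} = \frac{1}{\left(-7168 + 518\right) + \frac{1}{91428}} = \frac{1}{-6650 + \frac{1}{91428}} = \frac{1}{- \frac{607996199}{91428}} = - \frac{91428}{607996199}$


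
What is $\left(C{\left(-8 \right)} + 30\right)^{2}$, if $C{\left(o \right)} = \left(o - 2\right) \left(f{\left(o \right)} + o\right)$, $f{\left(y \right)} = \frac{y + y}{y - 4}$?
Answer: $\frac{84100}{9} \approx 9344.4$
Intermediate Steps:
$f{\left(y \right)} = \frac{2 y}{-4 + y}$
$C{\left(o \right)} = \left(-2 + o\right) \left(o + \frac{2 o}{-4 + o}\right)$ ($C{\left(o \right)} = \left(o - 2\right) \left(\frac{2 o}{-4 + o} + o\right) = \left(-2 + o\right) \left(o + \frac{2 o}{-4 + o}\right)$)
$\left(C{\left(-8 \right)} + 30\right)^{2} = \left(- \frac{8 \left(4 + \left(-8\right)^{2} - -32\right)}{-4 - 8} + 30\right)^{2} = \left(- \frac{8 \left(4 + 64 + 32\right)}{-12} + 30\right)^{2} = \left(\left(-8\right) \left(- \frac{1}{12}\right) 100 + 30\right)^{2} = \left(\frac{200}{3} + 30\right)^{2} = \left(\frac{290}{3}\right)^{2} = \frac{84100}{9}$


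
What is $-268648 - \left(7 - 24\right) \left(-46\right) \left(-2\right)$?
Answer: $-267084$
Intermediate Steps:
$-268648 - \left(7 - 24\right) \left(-46\right) \left(-2\right) = -268648 - \left(-17\right) \left(-46\right) \left(-2\right) = -268648 - 782 \left(-2\right) = -268648 - -1564 = -268648 + 1564 = -267084$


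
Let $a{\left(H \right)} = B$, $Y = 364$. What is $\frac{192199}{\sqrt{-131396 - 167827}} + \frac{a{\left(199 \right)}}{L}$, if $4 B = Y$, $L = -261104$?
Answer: $- \frac{91}{261104} - \frac{192199 i \sqrt{33247}}{99741} \approx -0.00034852 - 351.36 i$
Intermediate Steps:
$B = 91$ ($B = \frac{1}{4} \cdot 364 = 91$)
$a{\left(H \right)} = 91$
$\frac{192199}{\sqrt{-131396 - 167827}} + \frac{a{\left(199 \right)}}{L} = \frac{192199}{\sqrt{-131396 - 167827}} + \frac{91}{-261104} = \frac{192199}{\sqrt{-299223}} + 91 \left(- \frac{1}{261104}\right) = \frac{192199}{3 i \sqrt{33247}} - \frac{91}{261104} = 192199 \left(- \frac{i \sqrt{33247}}{99741}\right) - \frac{91}{261104} = - \frac{192199 i \sqrt{33247}}{99741} - \frac{91}{261104} = - \frac{91}{261104} - \frac{192199 i \sqrt{33247}}{99741}$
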